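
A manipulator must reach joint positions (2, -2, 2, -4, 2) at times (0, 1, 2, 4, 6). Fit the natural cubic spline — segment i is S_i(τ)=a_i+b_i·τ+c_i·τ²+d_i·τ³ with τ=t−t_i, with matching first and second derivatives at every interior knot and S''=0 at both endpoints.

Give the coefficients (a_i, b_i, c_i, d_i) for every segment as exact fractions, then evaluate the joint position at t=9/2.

  seg 0: a=2 b=-13/2 c=0 d=5/2
  seg 1: a=-2 b=1 c=15/2 d=-9/2
  seg 2: a=2 b=5/2 c=-6 d=13/8
  seg 3: a=-4 b=-2 c=15/4 d=-5/8
S(9/2) = -265/64

Δ: Δ0=-4, Δ1=4, Δ2=-3, Δ3=3
row 1: diag=4, rhs=48; c'=1/4, d'=12
row 2: denom=6−1·1/4=23/4; d'=(-42−1·12)/(23/4)=-216/23
row 3: denom=8−2·8/23=168/23; d'=(36−2·-216/23)/(168/23)=15/2
back: M3=15/2
back: M2=-216/23−8/23·15/2=-12
back: M1=12−1/4·-12=15
M: M0=0, M1=15, M2=-12, M3=15/2, M4=0
seg 0: a=2, c=M0/2=0, d=(M1−M0)/(6·1)=5/2, b=Δ0−h0·(2M0+M1)/6=-13/2
seg 1: a=-2, c=M1/2=15/2, d=(M2−M1)/(6·1)=-9/2, b=Δ1−h1·(2M1+M2)/6=1
seg 2: a=2, c=M2/2=-6, d=(M3−M2)/(6·2)=13/8, b=Δ2−h2·(2M2+M3)/6=5/2
seg 3: a=-4, c=M3/2=15/4, d=(M4−M3)/(6·2)=-5/8, b=Δ3−h3·(2M3+M4)/6=-2
t_q=9/2 → seg 3, τ=1/2; S=-4+-2·τ+15/4·τ²+-5/8·τ³=-265/64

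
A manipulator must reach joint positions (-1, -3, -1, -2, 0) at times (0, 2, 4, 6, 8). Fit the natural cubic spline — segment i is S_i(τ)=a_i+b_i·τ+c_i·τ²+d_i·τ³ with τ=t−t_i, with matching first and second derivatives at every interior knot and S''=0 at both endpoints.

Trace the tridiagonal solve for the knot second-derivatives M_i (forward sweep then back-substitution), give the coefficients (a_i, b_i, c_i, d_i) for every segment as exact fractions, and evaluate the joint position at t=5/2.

Δ: Δ0=-1, Δ1=1, Δ2=-1/2, Δ3=1
row 1: diag=8, rhs=12; c'=1/4, d'=3/2
row 2: denom=8−2·1/4=15/2; d'=(-9−2·3/2)/(15/2)=-8/5
row 3: denom=8−2·4/15=112/15; d'=(9−2·-8/5)/(112/15)=183/112
back: M3=183/112
back: M2=-8/5−4/15·183/112=-57/28
back: M1=3/2−1/4·-57/28=225/112
M: M0=0, M1=225/112, M2=-57/28, M3=183/112, M4=0
seg 0: a=-1, c=M0/2=0, d=(M1−M0)/(6·2)=75/448, b=Δ0−h0·(2M0+M1)/6=-187/112
seg 1: a=-3, c=M1/2=225/224, d=(M2−M1)/(6·2)=-151/448, b=Δ1−h1·(2M1+M2)/6=19/56
seg 2: a=-1, c=M2/2=-57/56, d=(M3−M2)/(6·2)=137/448, b=Δ2−h2·(2M2+M3)/6=5/16
seg 3: a=-2, c=M3/2=183/224, d=(M4−M3)/(6·2)=-61/448, b=Δ3−h3·(2M3+M4)/6=-5/56
t_q=5/2 → seg 1, τ=1/2; S=-3+19/56·τ+225/224·τ²+-151/448·τ³=-9395/3584

  seg 0: a=-1 b=-187/112 c=0 d=75/448
  seg 1: a=-3 b=19/56 c=225/224 d=-151/448
  seg 2: a=-1 b=5/16 c=-57/56 d=137/448
  seg 3: a=-2 b=-5/56 c=183/224 d=-61/448
S(5/2) = -9395/3584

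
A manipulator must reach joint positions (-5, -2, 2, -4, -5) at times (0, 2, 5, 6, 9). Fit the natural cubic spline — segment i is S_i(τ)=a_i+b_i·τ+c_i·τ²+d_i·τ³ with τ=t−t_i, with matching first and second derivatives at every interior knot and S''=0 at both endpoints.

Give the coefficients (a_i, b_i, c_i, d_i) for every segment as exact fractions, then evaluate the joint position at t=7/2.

Δ: Δ0=3/2, Δ1=4/3, Δ2=-6, Δ3=-1/3
row 1: diag=10, rhs=-1; c'=3/10, d'=-1/10
row 2: denom=8−3·3/10=71/10; d'=(-44−3·-1/10)/(71/10)=-437/71
row 3: denom=8−1·10/71=558/71; d'=(34−1·-437/71)/(558/71)=2851/558
back: M3=2851/558
back: M2=-437/71−10/71·2851/558=-1918/279
back: M1=-1/10−3/10·-1918/279=365/186
M: M0=0, M1=365/186, M2=-1918/279, M3=2851/558, M4=0
seg 0: a=-5, c=M0/2=0, d=(M1−M0)/(6·2)=365/2232, b=Δ0−h0·(2M0+M1)/6=236/279
seg 1: a=-2, c=M1/2=365/372, d=(M2−M1)/(6·3)=-4931/10044, b=Δ1−h1·(2M1+M2)/6=1567/558
seg 2: a=2, c=M2/2=-959/279, d=(M3−M2)/(6·1)=743/372, b=Δ2−h2·(2M2+M3)/6=-5089/1116
seg 3: a=-4, c=M3/2=2851/1116, d=(M4−M3)/(6·3)=-2851/10044, b=Δ3−h3·(2M3+M4)/6=-3037/558
t_q=7/2 → seg 1, τ=3/2; S=-2+1567/558·τ+365/372·τ²+-4931/10044·τ³=2741/992

  seg 0: a=-5 b=236/279 c=0 d=365/2232
  seg 1: a=-2 b=1567/558 c=365/372 d=-4931/10044
  seg 2: a=2 b=-5089/1116 c=-959/279 d=743/372
  seg 3: a=-4 b=-3037/558 c=2851/1116 d=-2851/10044
S(7/2) = 2741/992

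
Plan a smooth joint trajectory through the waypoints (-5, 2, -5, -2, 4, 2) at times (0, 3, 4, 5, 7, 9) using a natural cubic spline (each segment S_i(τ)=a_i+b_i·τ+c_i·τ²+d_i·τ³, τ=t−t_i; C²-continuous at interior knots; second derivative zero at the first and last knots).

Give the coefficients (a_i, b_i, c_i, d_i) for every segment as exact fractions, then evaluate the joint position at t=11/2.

  seg 0: a=-5 b=271/39 c=0 d=-20/39
  seg 1: a=2 b=-269/39 c=-60/13 d=176/39
  seg 2: a=-5 b=-101/39 c=116/13 d=-10/3
  seg 3: a=-2 b=205/39 c=-14/13 d=-1/39
  seg 4: a=4 b=25/39 c=-16/13 d=8/39
S(11/2) = 37/104

Δ: Δ0=7/3, Δ1=-7, Δ2=3, Δ3=3, Δ4=-1
row 1: diag=8, rhs=-56; c'=1/8, d'=-7
row 2: denom=4−1·1/8=31/8; d'=(60−1·-7)/(31/8)=536/31
row 3: denom=6−1·8/31=178/31; d'=(0−1·536/31)/(178/31)=-268/89
row 4: denom=8−2·31/89=650/89; d'=(-24−2·-268/89)/(650/89)=-32/13
back: M4=-32/13
back: M3=-268/89−31/89·-32/13=-28/13
back: M2=536/31−8/31·-28/13=232/13
back: M1=-7−1/8·232/13=-120/13
M: M0=0, M1=-120/13, M2=232/13, M3=-28/13, M4=-32/13, M5=0
seg 0: a=-5, c=M0/2=0, d=(M1−M0)/(6·3)=-20/39, b=Δ0−h0·(2M0+M1)/6=271/39
seg 1: a=2, c=M1/2=-60/13, d=(M2−M1)/(6·1)=176/39, b=Δ1−h1·(2M1+M2)/6=-269/39
seg 2: a=-5, c=M2/2=116/13, d=(M3−M2)/(6·1)=-10/3, b=Δ2−h2·(2M2+M3)/6=-101/39
seg 3: a=-2, c=M3/2=-14/13, d=(M4−M3)/(6·2)=-1/39, b=Δ3−h3·(2M3+M4)/6=205/39
seg 4: a=4, c=M4/2=-16/13, d=(M5−M4)/(6·2)=8/39, b=Δ4−h4·(2M4+M5)/6=25/39
t_q=11/2 → seg 3, τ=1/2; S=-2+205/39·τ+-14/13·τ²+-1/39·τ³=37/104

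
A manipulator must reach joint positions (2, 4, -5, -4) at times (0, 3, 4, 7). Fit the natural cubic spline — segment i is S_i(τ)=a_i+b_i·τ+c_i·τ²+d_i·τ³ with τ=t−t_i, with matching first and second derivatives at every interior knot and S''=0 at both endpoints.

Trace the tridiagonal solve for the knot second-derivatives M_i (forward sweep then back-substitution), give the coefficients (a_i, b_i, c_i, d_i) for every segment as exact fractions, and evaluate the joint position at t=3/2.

  seg 0: a=2 b=302/63 c=0 d=-260/567
  seg 1: a=4 b=-478/63 c=-260/63 d=19/7
  seg 2: a=-5 b=-485/63 c=253/63 d=-253/567
S(3/2) = 107/14

Δ: Δ0=2/3, Δ1=-9, Δ2=1/3
row 1: diag=8, rhs=-58; c'=1/8, d'=-29/4
row 2: denom=8−1·1/8=63/8; d'=(56−1·-29/4)/(63/8)=506/63
back: M2=506/63
back: M1=-29/4−1/8·506/63=-520/63
M: M0=0, M1=-520/63, M2=506/63, M3=0
seg 0: a=2, c=M0/2=0, d=(M1−M0)/(6·3)=-260/567, b=Δ0−h0·(2M0+M1)/6=302/63
seg 1: a=4, c=M1/2=-260/63, d=(M2−M1)/(6·1)=19/7, b=Δ1−h1·(2M1+M2)/6=-478/63
seg 2: a=-5, c=M2/2=253/63, d=(M3−M2)/(6·3)=-253/567, b=Δ2−h2·(2M2+M3)/6=-485/63
t_q=3/2 → seg 0, τ=3/2; S=2+302/63·τ+0·τ²+-260/567·τ³=107/14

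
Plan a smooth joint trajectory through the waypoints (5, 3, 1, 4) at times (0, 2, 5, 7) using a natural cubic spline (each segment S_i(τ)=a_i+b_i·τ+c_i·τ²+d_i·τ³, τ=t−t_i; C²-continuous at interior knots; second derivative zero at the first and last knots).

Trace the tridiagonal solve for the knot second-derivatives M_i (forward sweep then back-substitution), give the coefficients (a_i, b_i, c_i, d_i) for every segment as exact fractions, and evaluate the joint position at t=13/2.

Δ: Δ0=-1, Δ1=-2/3, Δ2=3/2
row 1: diag=10, rhs=2; c'=3/10, d'=1/5
row 2: denom=10−3·3/10=91/10; d'=(13−3·1/5)/(91/10)=124/91
back: M2=124/91
back: M1=1/5−3/10·124/91=-19/91
M: M0=0, M1=-19/91, M2=124/91, M3=0
seg 0: a=5, c=M0/2=0, d=(M1−M0)/(6·2)=-19/1092, b=Δ0−h0·(2M0+M1)/6=-254/273
seg 1: a=3, c=M1/2=-19/182, d=(M2−M1)/(6·3)=11/126, b=Δ1−h1·(2M1+M2)/6=-311/273
seg 2: a=1, c=M2/2=62/91, d=(M3−M2)/(6·2)=-31/273, b=Δ2−h2·(2M2+M3)/6=323/546
t_q=13/2 → seg 2, τ=3/2; S=1+323/546·τ+62/91·τ²+-31/273·τ³=2211/728

  seg 0: a=5 b=-254/273 c=0 d=-19/1092
  seg 1: a=3 b=-311/273 c=-19/182 d=11/126
  seg 2: a=1 b=323/546 c=62/91 d=-31/273
S(13/2) = 2211/728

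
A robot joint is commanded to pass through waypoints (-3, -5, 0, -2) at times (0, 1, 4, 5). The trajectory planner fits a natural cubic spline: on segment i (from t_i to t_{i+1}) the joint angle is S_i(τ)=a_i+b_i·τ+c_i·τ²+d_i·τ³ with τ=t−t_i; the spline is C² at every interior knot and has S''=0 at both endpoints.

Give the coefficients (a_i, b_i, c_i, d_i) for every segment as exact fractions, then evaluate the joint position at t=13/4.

  seg 0: a=-3 b=-41/15 c=0 d=11/15
  seg 1: a=-5 b=-8/15 c=11/5 d=-22/45
  seg 2: a=0 b=-8/15 c=-11/5 d=11/15
S(13/4) = -101/160

Δ: Δ0=-2, Δ1=5/3, Δ2=-2
row 1: diag=8, rhs=22; c'=3/8, d'=11/4
row 2: denom=8−3·3/8=55/8; d'=(-22−3·11/4)/(55/8)=-22/5
back: M2=-22/5
back: M1=11/4−3/8·-22/5=22/5
M: M0=0, M1=22/5, M2=-22/5, M3=0
seg 0: a=-3, c=M0/2=0, d=(M1−M0)/(6·1)=11/15, b=Δ0−h0·(2M0+M1)/6=-41/15
seg 1: a=-5, c=M1/2=11/5, d=(M2−M1)/(6·3)=-22/45, b=Δ1−h1·(2M1+M2)/6=-8/15
seg 2: a=0, c=M2/2=-11/5, d=(M3−M2)/(6·1)=11/15, b=Δ2−h2·(2M2+M3)/6=-8/15
t_q=13/4 → seg 1, τ=9/4; S=-5+-8/15·τ+11/5·τ²+-22/45·τ³=-101/160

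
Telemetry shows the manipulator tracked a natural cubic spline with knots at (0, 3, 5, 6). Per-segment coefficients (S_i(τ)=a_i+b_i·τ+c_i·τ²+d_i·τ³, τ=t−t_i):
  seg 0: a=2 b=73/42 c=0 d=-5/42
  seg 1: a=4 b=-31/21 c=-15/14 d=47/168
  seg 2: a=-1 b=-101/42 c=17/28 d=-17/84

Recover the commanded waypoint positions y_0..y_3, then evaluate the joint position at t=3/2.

y_0 = S_0(0) = a_0 = 2
y_1 = S_1(0) = a_1 = 4
y_2 = S_2(0) = a_2 = -1
y_3 = S_2(1) = -3
t_q=3/2 is in segment 0 (τ=3/2); S_0(τ)=471/112

y_0=2 y_1=4 y_2=-1 y_3=-3
S(3/2) = 471/112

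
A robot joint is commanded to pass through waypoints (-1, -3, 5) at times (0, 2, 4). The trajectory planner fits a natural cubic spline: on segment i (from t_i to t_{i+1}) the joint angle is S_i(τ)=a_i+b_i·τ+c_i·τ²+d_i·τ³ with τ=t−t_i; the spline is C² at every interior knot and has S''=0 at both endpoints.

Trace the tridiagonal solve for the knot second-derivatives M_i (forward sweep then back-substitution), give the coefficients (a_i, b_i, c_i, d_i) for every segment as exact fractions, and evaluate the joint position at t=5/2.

  seg 0: a=-1 b=-9/4 c=0 d=5/16
  seg 1: a=-3 b=3/2 c=15/8 d=-5/16
S(5/2) = -233/128

Δ: Δ0=-1, Δ1=4
row 1: diag=8, rhs=30; c'=1/4, d'=15/4
back: M1=15/4
M: M0=0, M1=15/4, M2=0
seg 0: a=-1, c=M0/2=0, d=(M1−M0)/(6·2)=5/16, b=Δ0−h0·(2M0+M1)/6=-9/4
seg 1: a=-3, c=M1/2=15/8, d=(M2−M1)/(6·2)=-5/16, b=Δ1−h1·(2M1+M2)/6=3/2
t_q=5/2 → seg 1, τ=1/2; S=-3+3/2·τ+15/8·τ²+-5/16·τ³=-233/128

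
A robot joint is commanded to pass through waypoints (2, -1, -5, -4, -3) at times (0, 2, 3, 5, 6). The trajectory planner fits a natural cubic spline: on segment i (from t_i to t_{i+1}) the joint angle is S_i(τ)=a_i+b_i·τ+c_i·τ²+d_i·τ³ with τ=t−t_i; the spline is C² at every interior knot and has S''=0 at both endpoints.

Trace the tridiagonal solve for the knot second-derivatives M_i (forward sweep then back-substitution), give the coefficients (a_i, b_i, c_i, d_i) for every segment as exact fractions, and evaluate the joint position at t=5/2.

Δ: Δ0=-3/2, Δ1=-4, Δ2=1/2, Δ3=1
row 1: diag=6, rhs=-15; c'=1/6, d'=-5/2
row 2: denom=6−1·1/6=35/6; d'=(27−1·-5/2)/(35/6)=177/35
row 3: denom=6−2·12/35=186/35; d'=(3−2·177/35)/(186/35)=-83/62
back: M3=-83/62
back: M2=177/35−12/35·-83/62=171/31
back: M1=-5/2−1/6·171/31=-106/31
M: M0=0, M1=-106/31, M2=171/31, M3=-83/62, M4=0
seg 0: a=2, c=M0/2=0, d=(M1−M0)/(6·2)=-53/186, b=Δ0−h0·(2M0+M1)/6=-67/186
seg 1: a=-1, c=M1/2=-53/31, d=(M2−M1)/(6·1)=277/186, b=Δ1−h1·(2M1+M2)/6=-703/186
seg 2: a=-5, c=M2/2=171/62, d=(M3−M2)/(6·2)=-425/744, b=Δ2−h2·(2M2+M3)/6=-254/93
seg 3: a=-4, c=M3/2=-83/124, d=(M4−M3)/(6·1)=83/372, b=Δ3−h3·(2M3+M4)/6=269/186
t_q=5/2 → seg 1, τ=1/2; S=-1+-703/186·τ+-53/31·τ²+277/186·τ³=-1553/496

  seg 0: a=2 b=-67/186 c=0 d=-53/186
  seg 1: a=-1 b=-703/186 c=-53/31 d=277/186
  seg 2: a=-5 b=-254/93 c=171/62 d=-425/744
  seg 3: a=-4 b=269/186 c=-83/124 d=83/372
S(5/2) = -1553/496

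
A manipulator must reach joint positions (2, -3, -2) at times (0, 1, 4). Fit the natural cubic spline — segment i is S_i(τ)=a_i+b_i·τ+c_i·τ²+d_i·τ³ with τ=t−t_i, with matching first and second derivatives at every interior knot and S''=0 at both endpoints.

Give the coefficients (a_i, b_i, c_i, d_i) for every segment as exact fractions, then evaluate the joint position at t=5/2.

  seg 0: a=2 b=-17/3 c=0 d=2/3
  seg 1: a=-3 b=-11/3 c=2 d=-2/9
S(5/2) = -19/4

Δ: Δ0=-5, Δ1=1/3
row 1: diag=8, rhs=32; c'=3/8, d'=4
back: M1=4
M: M0=0, M1=4, M2=0
seg 0: a=2, c=M0/2=0, d=(M1−M0)/(6·1)=2/3, b=Δ0−h0·(2M0+M1)/6=-17/3
seg 1: a=-3, c=M1/2=2, d=(M2−M1)/(6·3)=-2/9, b=Δ1−h1·(2M1+M2)/6=-11/3
t_q=5/2 → seg 1, τ=3/2; S=-3+-11/3·τ+2·τ²+-2/9·τ³=-19/4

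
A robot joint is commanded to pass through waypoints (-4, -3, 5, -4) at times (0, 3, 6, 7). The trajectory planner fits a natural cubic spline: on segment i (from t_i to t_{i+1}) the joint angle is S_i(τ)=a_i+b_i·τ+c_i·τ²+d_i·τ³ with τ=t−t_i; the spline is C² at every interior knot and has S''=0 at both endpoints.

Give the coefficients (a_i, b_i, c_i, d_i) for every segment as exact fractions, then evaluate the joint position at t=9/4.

Δ: Δ0=1/3, Δ1=8/3, Δ2=-9
row 1: diag=12, rhs=14; c'=1/4, d'=7/6
row 2: denom=8−3·1/4=29/4; d'=(-70−3·7/6)/(29/4)=-294/29
back: M2=-294/29
back: M1=7/6−1/4·-294/29=322/87
M: M0=0, M1=322/87, M2=-294/29, M3=0
seg 0: a=-4, c=M0/2=0, d=(M1−M0)/(6·3)=161/783, b=Δ0−h0·(2M0+M1)/6=-44/29
seg 1: a=-3, c=M1/2=161/87, d=(M2−M1)/(6·3)=-602/783, b=Δ1−h1·(2M1+M2)/6=117/29
seg 2: a=5, c=M2/2=-147/29, d=(M3−M2)/(6·1)=49/29, b=Δ2−h2·(2M2+M3)/6=-163/29
t_q=9/4 → seg 0, τ=9/4; S=-4+-44/29·τ+0·τ²+161/783·τ³=-9413/1856

  seg 0: a=-4 b=-44/29 c=0 d=161/783
  seg 1: a=-3 b=117/29 c=161/87 d=-602/783
  seg 2: a=5 b=-163/29 c=-147/29 d=49/29
S(9/4) = -9413/1856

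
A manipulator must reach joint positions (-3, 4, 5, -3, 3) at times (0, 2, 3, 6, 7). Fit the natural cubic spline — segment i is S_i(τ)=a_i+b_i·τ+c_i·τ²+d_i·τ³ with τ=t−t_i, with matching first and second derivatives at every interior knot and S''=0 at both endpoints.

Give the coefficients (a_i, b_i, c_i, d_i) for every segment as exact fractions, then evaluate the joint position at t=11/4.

  seg 0: a=-3 b=1937/483 c=0 d=-493/3864
  seg 1: a=4 b=2395/966 c=-493/644 d=-197/276
  seg 2: a=5 b=-2305/1932 c=-468/161 d=4667/5796
  seg 3: a=-3 b=3001/966 c=2795/644 d=-2795/1932
S(11/4) = 211345/41216

Δ: Δ0=7/2, Δ1=1, Δ2=-8/3, Δ3=6
row 1: diag=6, rhs=-15; c'=1/6, d'=-5/2
row 2: denom=8−1·1/6=47/6; d'=(-22−1·-5/2)/(47/6)=-117/47
row 3: denom=8−3·18/47=322/47; d'=(52−3·-117/47)/(322/47)=2795/322
back: M3=2795/322
back: M2=-117/47−18/47·2795/322=-936/161
back: M1=-5/2−1/6·-936/161=-493/322
M: M0=0, M1=-493/322, M2=-936/161, M3=2795/322, M4=0
seg 0: a=-3, c=M0/2=0, d=(M1−M0)/(6·2)=-493/3864, b=Δ0−h0·(2M0+M1)/6=1937/483
seg 1: a=4, c=M1/2=-493/644, d=(M2−M1)/(6·1)=-197/276, b=Δ1−h1·(2M1+M2)/6=2395/966
seg 2: a=5, c=M2/2=-468/161, d=(M3−M2)/(6·3)=4667/5796, b=Δ2−h2·(2M2+M3)/6=-2305/1932
seg 3: a=-3, c=M3/2=2795/644, d=(M4−M3)/(6·1)=-2795/1932, b=Δ3−h3·(2M3+M4)/6=3001/966
t_q=11/4 → seg 1, τ=3/4; S=4+2395/966·τ+-493/644·τ²+-197/276·τ³=211345/41216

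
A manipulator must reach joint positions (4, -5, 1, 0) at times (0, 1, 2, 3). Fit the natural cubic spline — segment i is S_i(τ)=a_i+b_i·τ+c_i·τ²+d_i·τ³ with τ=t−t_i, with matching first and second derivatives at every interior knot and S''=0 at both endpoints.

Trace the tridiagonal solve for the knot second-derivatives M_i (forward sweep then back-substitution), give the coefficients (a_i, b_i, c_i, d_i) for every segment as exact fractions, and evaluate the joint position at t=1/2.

Δ: Δ0=-9, Δ1=6, Δ2=-1
row 1: diag=4, rhs=90; c'=1/4, d'=45/2
row 2: denom=4−1·1/4=15/4; d'=(-42−1·45/2)/(15/4)=-86/5
back: M2=-86/5
back: M1=45/2−1/4·-86/5=134/5
M: M0=0, M1=134/5, M2=-86/5, M3=0
seg 0: a=4, c=M0/2=0, d=(M1−M0)/(6·1)=67/15, b=Δ0−h0·(2M0+M1)/6=-202/15
seg 1: a=-5, c=M1/2=67/5, d=(M2−M1)/(6·1)=-22/3, b=Δ1−h1·(2M1+M2)/6=-1/15
seg 2: a=1, c=M2/2=-43/5, d=(M3−M2)/(6·1)=43/15, b=Δ2−h2·(2M2+M3)/6=71/15
t_q=1/2 → seg 0, τ=1/2; S=4+-202/15·τ+0·τ²+67/15·τ³=-87/40

  seg 0: a=4 b=-202/15 c=0 d=67/15
  seg 1: a=-5 b=-1/15 c=67/5 d=-22/3
  seg 2: a=1 b=71/15 c=-43/5 d=43/15
S(1/2) = -87/40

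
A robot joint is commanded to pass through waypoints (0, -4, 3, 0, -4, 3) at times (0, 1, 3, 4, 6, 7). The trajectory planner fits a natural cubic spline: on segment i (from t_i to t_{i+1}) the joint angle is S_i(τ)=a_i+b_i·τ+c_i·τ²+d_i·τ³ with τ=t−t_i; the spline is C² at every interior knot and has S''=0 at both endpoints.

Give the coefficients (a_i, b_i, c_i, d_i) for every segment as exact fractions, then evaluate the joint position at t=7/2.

Δ: Δ0=-4, Δ1=7/2, Δ2=-3, Δ3=-2, Δ4=7
row 1: diag=6, rhs=45; c'=1/3, d'=15/2
row 2: denom=6−2·1/3=16/3; d'=(-39−2·15/2)/(16/3)=-81/8
row 3: denom=6−1·3/16=93/16; d'=(6−1·-81/8)/(93/16)=86/31
row 4: denom=6−2·32/93=494/93; d'=(54−2·86/31)/(494/93)=2253/247
back: M4=2253/247
back: M3=86/31−32/93·2253/247=-90/247
back: M2=-81/8−3/16·-90/247=-2484/247
back: M1=15/2−1/3·-2484/247=5361/494
M: M0=0, M1=5361/494, M2=-2484/247, M3=-90/247, M4=2253/247, M5=0
seg 0: a=0, c=M0/2=0, d=(M1−M0)/(6·1)=1787/988, b=Δ0−h0·(2M0+M1)/6=-5739/988
seg 1: a=-4, c=M1/2=5361/988, d=(M2−M1)/(6·2)=-3443/1976, b=Δ1−h1·(2M1+M2)/6=-189/494
seg 2: a=3, c=M2/2=-1242/247, d=(M3−M2)/(6·1)=21/13, b=Δ2−h2·(2M2+M3)/6=102/247
seg 3: a=0, c=M3/2=-45/247, d=(M4−M3)/(6·2)=781/988, b=Δ3−h3·(2M3+M4)/6=-1185/247
seg 4: a=-4, c=M4/2=2253/494, d=(M5−M4)/(6·1)=-751/494, b=Δ4−h4·(2M4+M5)/6=978/247
t_q=7/2 → seg 2, τ=1/2; S=3+102/247·τ+-1242/247·τ²+21/13·τ³=327/152

  seg 0: a=0 b=-5739/988 c=0 d=1787/988
  seg 1: a=-4 b=-189/494 c=5361/988 d=-3443/1976
  seg 2: a=3 b=102/247 c=-1242/247 d=21/13
  seg 3: a=0 b=-1185/247 c=-45/247 d=781/988
  seg 4: a=-4 b=978/247 c=2253/494 d=-751/494
S(7/2) = 327/152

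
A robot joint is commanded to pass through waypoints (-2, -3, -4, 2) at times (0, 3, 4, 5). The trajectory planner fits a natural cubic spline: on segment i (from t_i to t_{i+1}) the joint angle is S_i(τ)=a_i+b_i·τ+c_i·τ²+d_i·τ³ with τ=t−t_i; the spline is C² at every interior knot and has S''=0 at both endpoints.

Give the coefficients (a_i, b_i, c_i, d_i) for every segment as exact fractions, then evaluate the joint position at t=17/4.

Δ: Δ0=-1/3, Δ1=-1, Δ2=6
row 1: diag=8, rhs=-4; c'=1/8, d'=-1/2
row 2: denom=4−1·1/8=31/8; d'=(42−1·-1/2)/(31/8)=340/31
back: M2=340/31
back: M1=-1/2−1/8·340/31=-58/31
M: M0=0, M1=-58/31, M2=340/31, M3=0
seg 0: a=-2, c=M0/2=0, d=(M1−M0)/(6·3)=-29/279, b=Δ0−h0·(2M0+M1)/6=56/93
seg 1: a=-3, c=M1/2=-29/31, d=(M2−M1)/(6·1)=199/93, b=Δ1−h1·(2M1+M2)/6=-205/93
seg 2: a=-4, c=M2/2=170/31, d=(M3−M2)/(6·1)=-170/93, b=Δ2−h2·(2M2+M3)/6=218/93
t_q=17/4 → seg 2, τ=1/4; S=-4+218/93·τ+170/31·τ²+-170/93·τ³=-3075/992

  seg 0: a=-2 b=56/93 c=0 d=-29/279
  seg 1: a=-3 b=-205/93 c=-29/31 d=199/93
  seg 2: a=-4 b=218/93 c=170/31 d=-170/93
S(17/4) = -3075/992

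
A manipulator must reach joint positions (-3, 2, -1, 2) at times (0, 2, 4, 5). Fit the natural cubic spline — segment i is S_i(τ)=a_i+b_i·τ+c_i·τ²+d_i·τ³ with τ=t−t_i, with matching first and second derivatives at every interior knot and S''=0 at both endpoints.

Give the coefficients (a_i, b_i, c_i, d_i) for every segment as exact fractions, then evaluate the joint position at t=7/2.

  seg 0: a=-3 b=4 c=0 d=-3/8
  seg 1: a=2 b=-1/2 c=-9/4 d=7/8
  seg 2: a=-1 b=1 c=3 d=-1
S(7/2) = -55/64

Δ: Δ0=5/2, Δ1=-3/2, Δ2=3
row 1: diag=8, rhs=-24; c'=1/4, d'=-3
row 2: denom=6−2·1/4=11/2; d'=(27−2·-3)/(11/2)=6
back: M2=6
back: M1=-3−1/4·6=-9/2
M: M0=0, M1=-9/2, M2=6, M3=0
seg 0: a=-3, c=M0/2=0, d=(M1−M0)/(6·2)=-3/8, b=Δ0−h0·(2M0+M1)/6=4
seg 1: a=2, c=M1/2=-9/4, d=(M2−M1)/(6·2)=7/8, b=Δ1−h1·(2M1+M2)/6=-1/2
seg 2: a=-1, c=M2/2=3, d=(M3−M2)/(6·1)=-1, b=Δ2−h2·(2M2+M3)/6=1
t_q=7/2 → seg 1, τ=3/2; S=2+-1/2·τ+-9/4·τ²+7/8·τ³=-55/64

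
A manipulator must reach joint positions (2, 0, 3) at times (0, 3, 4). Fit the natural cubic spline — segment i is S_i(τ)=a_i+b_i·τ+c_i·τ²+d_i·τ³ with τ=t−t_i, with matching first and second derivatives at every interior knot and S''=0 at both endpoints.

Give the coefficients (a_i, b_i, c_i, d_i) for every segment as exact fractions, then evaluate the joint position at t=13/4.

  seg 0: a=2 b=-49/24 c=0 d=11/72
  seg 1: a=0 b=25/12 c=11/8 d=-11/24
S(13/4) = 307/512

Δ: Δ0=-2/3, Δ1=3
row 1: diag=8, rhs=22; c'=1/8, d'=11/4
back: M1=11/4
M: M0=0, M1=11/4, M2=0
seg 0: a=2, c=M0/2=0, d=(M1−M0)/(6·3)=11/72, b=Δ0−h0·(2M0+M1)/6=-49/24
seg 1: a=0, c=M1/2=11/8, d=(M2−M1)/(6·1)=-11/24, b=Δ1−h1·(2M1+M2)/6=25/12
t_q=13/4 → seg 1, τ=1/4; S=0+25/12·τ+11/8·τ²+-11/24·τ³=307/512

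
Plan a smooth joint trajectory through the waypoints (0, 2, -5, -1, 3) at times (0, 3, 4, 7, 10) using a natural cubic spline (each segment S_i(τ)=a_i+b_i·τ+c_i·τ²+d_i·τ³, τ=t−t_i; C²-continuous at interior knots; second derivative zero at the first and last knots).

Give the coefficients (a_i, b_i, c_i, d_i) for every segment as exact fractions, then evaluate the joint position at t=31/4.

  seg 0: a=0 b=919/228 c=0 d=-767/2052
  seg 1: a=2 b=-691/114 c=-767/228 d=553/228
  seg 2: a=-5 b=-419/76 c=223/57 d=-1115/2052
  seg 3: a=-1 b=125/38 c=-223/228 d=223/2052
S(31/4) = 4683/4864

Δ: Δ0=2/3, Δ1=-7, Δ2=4/3, Δ3=4/3
row 1: diag=8, rhs=-46; c'=1/8, d'=-23/4
row 2: denom=8−1·1/8=63/8; d'=(50−1·-23/4)/(63/8)=446/63
row 3: denom=12−3·8/21=76/7; d'=(0−3·446/63)/(76/7)=-223/114
back: M3=-223/114
back: M2=446/63−8/21·-223/114=446/57
back: M1=-23/4−1/8·446/57=-767/114
M: M0=0, M1=-767/114, M2=446/57, M3=-223/114, M4=0
seg 0: a=0, c=M0/2=0, d=(M1−M0)/(6·3)=-767/2052, b=Δ0−h0·(2M0+M1)/6=919/228
seg 1: a=2, c=M1/2=-767/228, d=(M2−M1)/(6·1)=553/228, b=Δ1−h1·(2M1+M2)/6=-691/114
seg 2: a=-5, c=M2/2=223/57, d=(M3−M2)/(6·3)=-1115/2052, b=Δ2−h2·(2M2+M3)/6=-419/76
seg 3: a=-1, c=M3/2=-223/228, d=(M4−M3)/(6·3)=223/2052, b=Δ3−h3·(2M3+M4)/6=125/38
t_q=31/4 → seg 3, τ=3/4; S=-1+125/38·τ+-223/228·τ²+223/2052·τ³=4683/4864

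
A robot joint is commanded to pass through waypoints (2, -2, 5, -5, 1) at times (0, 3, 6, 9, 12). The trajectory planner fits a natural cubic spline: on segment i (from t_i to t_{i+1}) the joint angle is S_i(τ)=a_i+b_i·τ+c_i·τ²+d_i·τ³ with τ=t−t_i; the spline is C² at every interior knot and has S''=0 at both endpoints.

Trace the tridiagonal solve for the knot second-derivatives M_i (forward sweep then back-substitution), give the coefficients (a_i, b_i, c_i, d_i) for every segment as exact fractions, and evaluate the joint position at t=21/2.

Δ: Δ0=-4/3, Δ1=7/3, Δ2=-10/3, Δ3=2
row 1: diag=12, rhs=22; c'=1/4, d'=11/6
row 2: denom=12−3·1/4=45/4; d'=(-34−3·11/6)/(45/4)=-158/45
row 3: denom=12−3·4/15=56/5; d'=(32−3·-158/45)/(56/5)=319/84
back: M3=319/84
back: M2=-158/45−4/15·319/84=-95/21
back: M1=11/6−1/4·-95/21=83/28
M: M0=0, M1=83/28, M2=-95/21, M3=319/84, M4=0
seg 0: a=2, c=M0/2=0, d=(M1−M0)/(6·3)=83/504, b=Δ0−h0·(2M0+M1)/6=-473/168
seg 1: a=-2, c=M1/2=83/56, d=(M2−M1)/(6·3)=-629/1512, b=Δ1−h1·(2M1+M2)/6=137/84
seg 2: a=5, c=M2/2=-95/42, d=(M3−M2)/(6·3)=233/504, b=Δ2−h2·(2M2+M3)/6=-17/24
seg 3: a=-5, c=M3/2=319/168, d=(M4−M3)/(6·3)=-319/1512, b=Δ3−h3·(2M3+M4)/6=-151/84
t_q=21/2 → seg 3, τ=3/2; S=-5+-151/84·τ+319/168·τ²+-319/1512·τ³=-1853/448

  seg 0: a=2 b=-473/168 c=0 d=83/504
  seg 1: a=-2 b=137/84 c=83/56 d=-629/1512
  seg 2: a=5 b=-17/24 c=-95/42 d=233/504
  seg 3: a=-5 b=-151/84 c=319/168 d=-319/1512
S(21/2) = -1853/448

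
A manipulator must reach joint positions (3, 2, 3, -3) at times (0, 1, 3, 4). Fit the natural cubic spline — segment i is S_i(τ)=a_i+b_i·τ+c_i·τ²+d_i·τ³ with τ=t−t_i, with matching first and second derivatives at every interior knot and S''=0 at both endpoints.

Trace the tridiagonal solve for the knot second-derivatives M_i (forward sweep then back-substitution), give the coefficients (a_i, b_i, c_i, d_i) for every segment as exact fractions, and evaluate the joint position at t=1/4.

Δ: Δ0=-1, Δ1=1/2, Δ2=-6
row 1: diag=6, rhs=9; c'=1/3, d'=3/2
row 2: denom=6−2·1/3=16/3; d'=(-39−2·3/2)/(16/3)=-63/8
back: M2=-63/8
back: M1=3/2−1/3·-63/8=33/8
M: M0=0, M1=33/8, M2=-63/8, M3=0
seg 0: a=3, c=M0/2=0, d=(M1−M0)/(6·1)=11/16, b=Δ0−h0·(2M0+M1)/6=-27/16
seg 1: a=2, c=M1/2=33/16, d=(M2−M1)/(6·2)=-1, b=Δ1−h1·(2M1+M2)/6=3/8
seg 2: a=3, c=M2/2=-63/16, d=(M3−M2)/(6·1)=21/16, b=Δ2−h2·(2M2+M3)/6=-27/8
t_q=1/4 → seg 0, τ=1/4; S=3+-27/16·τ+0·τ²+11/16·τ³=2651/1024

  seg 0: a=3 b=-27/16 c=0 d=11/16
  seg 1: a=2 b=3/8 c=33/16 d=-1
  seg 2: a=3 b=-27/8 c=-63/16 d=21/16
S(1/4) = 2651/1024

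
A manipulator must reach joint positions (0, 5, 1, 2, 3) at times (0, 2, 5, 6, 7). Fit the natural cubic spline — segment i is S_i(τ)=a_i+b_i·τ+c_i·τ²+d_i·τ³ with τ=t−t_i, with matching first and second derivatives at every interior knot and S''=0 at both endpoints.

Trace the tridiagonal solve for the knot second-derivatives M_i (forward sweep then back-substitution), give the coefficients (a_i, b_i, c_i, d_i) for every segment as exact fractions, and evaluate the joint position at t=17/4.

Δ: Δ0=5/2, Δ1=-4/3, Δ2=1, Δ3=1
row 1: diag=10, rhs=-23; c'=3/10, d'=-23/10
row 2: denom=8−3·3/10=71/10; d'=(14−3·-23/10)/(71/10)=209/71
row 3: denom=4−1·10/71=274/71; d'=(0−1·209/71)/(274/71)=-209/274
back: M3=-209/274
back: M2=209/71−10/71·-209/274=418/137
back: M1=-23/10−3/10·418/137=-881/274
M: M0=0, M1=-881/274, M2=418/137, M3=-209/274, M4=0
seg 0: a=0, c=M0/2=0, d=(M1−M0)/(6·2)=-881/3288, b=Δ0−h0·(2M0+M1)/6=1468/411
seg 1: a=5, c=M1/2=-881/548, d=(M2−M1)/(6·3)=1717/4932, b=Δ1−h1·(2M1+M2)/6=293/822
seg 2: a=1, c=M2/2=209/137, d=(M3−M2)/(6·1)=-1045/1644, b=Δ2−h2·(2M2+M3)/6=181/1644
seg 3: a=2, c=M3/2=-209/548, d=(M4−M3)/(6·1)=209/1644, b=Δ3−h3·(2M3+M4)/6=1031/822
t_q=17/4 → seg 1, τ=9/4; S=5+293/822·τ+-881/548·τ²+1717/4932·τ³=57121/35072

  seg 0: a=0 b=1468/411 c=0 d=-881/3288
  seg 1: a=5 b=293/822 c=-881/548 d=1717/4932
  seg 2: a=1 b=181/1644 c=209/137 d=-1045/1644
  seg 3: a=2 b=1031/822 c=-209/548 d=209/1644
S(17/4) = 57121/35072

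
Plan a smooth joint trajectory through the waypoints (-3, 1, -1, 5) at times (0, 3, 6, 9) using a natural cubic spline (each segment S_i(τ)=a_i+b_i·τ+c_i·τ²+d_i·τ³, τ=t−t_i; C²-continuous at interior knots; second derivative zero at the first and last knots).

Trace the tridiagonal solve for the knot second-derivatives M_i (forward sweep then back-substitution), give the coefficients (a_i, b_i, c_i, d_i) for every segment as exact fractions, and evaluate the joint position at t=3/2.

Δ: Δ0=4/3, Δ1=-2/3, Δ2=2
row 1: diag=12, rhs=-12; c'=1/4, d'=-1
row 2: denom=12−3·1/4=45/4; d'=(16−3·-1)/(45/4)=76/45
back: M2=76/45
back: M1=-1−1/4·76/45=-64/45
M: M0=0, M1=-64/45, M2=76/45, M3=0
seg 0: a=-3, c=M0/2=0, d=(M1−M0)/(6·3)=-32/405, b=Δ0−h0·(2M0+M1)/6=92/45
seg 1: a=1, c=M1/2=-32/45, d=(M2−M1)/(6·3)=14/81, b=Δ1−h1·(2M1+M2)/6=-4/45
seg 2: a=-1, c=M2/2=38/45, d=(M3−M2)/(6·3)=-38/405, b=Δ2−h2·(2M2+M3)/6=14/45
t_q=3/2 → seg 0, τ=3/2; S=-3+92/45·τ+0·τ²+-32/405·τ³=-1/5

  seg 0: a=-3 b=92/45 c=0 d=-32/405
  seg 1: a=1 b=-4/45 c=-32/45 d=14/81
  seg 2: a=-1 b=14/45 c=38/45 d=-38/405
S(3/2) = -1/5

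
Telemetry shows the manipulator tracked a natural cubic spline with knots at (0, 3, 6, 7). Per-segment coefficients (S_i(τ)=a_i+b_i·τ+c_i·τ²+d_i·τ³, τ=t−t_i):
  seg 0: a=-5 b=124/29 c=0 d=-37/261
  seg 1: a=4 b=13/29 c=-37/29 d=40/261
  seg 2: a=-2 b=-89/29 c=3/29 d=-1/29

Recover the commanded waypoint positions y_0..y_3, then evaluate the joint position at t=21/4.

y_0 = S_0(0) = a_0 = -5
y_1 = S_1(0) = a_1 = 4
y_2 = S_2(0) = a_2 = -2
y_3 = S_2(1) = -5
t_q=21/4 is in segment 1 (τ=9/4); S_1(τ)=137/464

y_0=-5 y_1=4 y_2=-2 y_3=-5
S(21/4) = 137/464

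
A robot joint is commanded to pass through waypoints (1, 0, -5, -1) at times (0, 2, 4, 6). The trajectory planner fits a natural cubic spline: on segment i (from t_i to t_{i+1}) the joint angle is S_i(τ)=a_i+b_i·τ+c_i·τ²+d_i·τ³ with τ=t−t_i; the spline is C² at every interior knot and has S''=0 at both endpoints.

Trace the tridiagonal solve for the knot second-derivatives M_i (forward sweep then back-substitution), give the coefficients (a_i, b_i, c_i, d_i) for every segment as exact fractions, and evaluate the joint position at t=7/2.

  seg 0: a=1 b=1/3 c=0 d=-5/24
  seg 1: a=0 b=-13/6 c=-5/4 d=13/24
  seg 2: a=-5 b=-2/3 c=2 d=-1/3
S(7/2) = -271/64

Δ: Δ0=-1/2, Δ1=-5/2, Δ2=2
row 1: diag=8, rhs=-12; c'=1/4, d'=-3/2
row 2: denom=8−2·1/4=15/2; d'=(27−2·-3/2)/(15/2)=4
back: M2=4
back: M1=-3/2−1/4·4=-5/2
M: M0=0, M1=-5/2, M2=4, M3=0
seg 0: a=1, c=M0/2=0, d=(M1−M0)/(6·2)=-5/24, b=Δ0−h0·(2M0+M1)/6=1/3
seg 1: a=0, c=M1/2=-5/4, d=(M2−M1)/(6·2)=13/24, b=Δ1−h1·(2M1+M2)/6=-13/6
seg 2: a=-5, c=M2/2=2, d=(M3−M2)/(6·2)=-1/3, b=Δ2−h2·(2M2+M3)/6=-2/3
t_q=7/2 → seg 1, τ=3/2; S=0+-13/6·τ+-5/4·τ²+13/24·τ³=-271/64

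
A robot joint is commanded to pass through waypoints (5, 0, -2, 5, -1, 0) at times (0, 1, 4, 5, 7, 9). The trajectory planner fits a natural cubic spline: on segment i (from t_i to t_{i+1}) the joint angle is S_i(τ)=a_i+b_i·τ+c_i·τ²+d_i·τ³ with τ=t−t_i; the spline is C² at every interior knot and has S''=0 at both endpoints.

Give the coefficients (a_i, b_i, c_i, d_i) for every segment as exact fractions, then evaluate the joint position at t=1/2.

  seg 0: a=5 b=-35993/7068 c=0 d=653/7068
  seg 1: a=0 b=-17017/3534 c=653/2356 d=2605/7068
  seg 2: a=-2 b=48055/7068 c=2117/589 d=-23983/7068
  seg 3: a=5 b=13457/3534 c=-15515/2356 d=11243/7068
  seg 4: a=-1 b=-12175/3534 c=6971/2356 d=-6971/14136
S(1/2) = 46467/18848

Δ: Δ0=-5, Δ1=-2/3, Δ2=7, Δ3=-3, Δ4=1/2
row 1: diag=8, rhs=26; c'=3/8, d'=13/4
row 2: denom=8−3·3/8=55/8; d'=(46−3·13/4)/(55/8)=58/11
row 3: denom=6−1·8/55=322/55; d'=(-60−1·58/11)/(322/55)=-1795/161
row 4: denom=8−2·55/161=1178/161; d'=(21−2·-1795/161)/(1178/161)=6971/1178
back: M4=6971/1178
back: M3=-1795/161−55/161·6971/1178=-15515/1178
back: M2=58/11−8/55·-15515/1178=4234/589
back: M1=13/4−3/8·4234/589=653/1178
M: M0=0, M1=653/1178, M2=4234/589, M3=-15515/1178, M4=6971/1178, M5=0
seg 0: a=5, c=M0/2=0, d=(M1−M0)/(6·1)=653/7068, b=Δ0−h0·(2M0+M1)/6=-35993/7068
seg 1: a=0, c=M1/2=653/2356, d=(M2−M1)/(6·3)=2605/7068, b=Δ1−h1·(2M1+M2)/6=-17017/3534
seg 2: a=-2, c=M2/2=2117/589, d=(M3−M2)/(6·1)=-23983/7068, b=Δ2−h2·(2M2+M3)/6=48055/7068
seg 3: a=5, c=M3/2=-15515/2356, d=(M4−M3)/(6·2)=11243/7068, b=Δ3−h3·(2M3+M4)/6=13457/3534
seg 4: a=-1, c=M4/2=6971/2356, d=(M5−M4)/(6·2)=-6971/14136, b=Δ4−h4·(2M4+M5)/6=-12175/3534
t_q=1/2 → seg 0, τ=1/2; S=5+-35993/7068·τ+0·τ²+653/7068·τ³=46467/18848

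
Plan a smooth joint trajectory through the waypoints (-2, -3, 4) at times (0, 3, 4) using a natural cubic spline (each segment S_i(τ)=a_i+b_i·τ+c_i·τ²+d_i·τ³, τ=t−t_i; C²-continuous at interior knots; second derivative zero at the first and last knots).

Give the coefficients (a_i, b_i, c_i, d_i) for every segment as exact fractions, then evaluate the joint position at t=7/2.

  seg 0: a=-2 b=-37/12 c=0 d=11/36
  seg 1: a=-3 b=31/6 c=11/4 d=-11/12
S(7/2) = 5/32

Δ: Δ0=-1/3, Δ1=7
row 1: diag=8, rhs=44; c'=1/8, d'=11/2
back: M1=11/2
M: M0=0, M1=11/2, M2=0
seg 0: a=-2, c=M0/2=0, d=(M1−M0)/(6·3)=11/36, b=Δ0−h0·(2M0+M1)/6=-37/12
seg 1: a=-3, c=M1/2=11/4, d=(M2−M1)/(6·1)=-11/12, b=Δ1−h1·(2M1+M2)/6=31/6
t_q=7/2 → seg 1, τ=1/2; S=-3+31/6·τ+11/4·τ²+-11/12·τ³=5/32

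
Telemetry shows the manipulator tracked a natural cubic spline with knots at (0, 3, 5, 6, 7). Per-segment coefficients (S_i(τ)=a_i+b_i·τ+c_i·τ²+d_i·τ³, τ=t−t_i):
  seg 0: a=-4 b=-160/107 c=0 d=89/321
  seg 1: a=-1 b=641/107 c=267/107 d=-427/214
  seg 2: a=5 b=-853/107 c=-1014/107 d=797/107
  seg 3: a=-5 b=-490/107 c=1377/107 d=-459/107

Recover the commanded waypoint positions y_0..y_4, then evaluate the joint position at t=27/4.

y_0=-4 y_1=-1 y_2=5 y_3=-5 y_4=-1
S(27/4) = -20581/6848

y_0 = S_0(0) = a_0 = -4
y_1 = S_1(0) = a_1 = -1
y_2 = S_2(0) = a_2 = 5
y_3 = S_3(0) = a_3 = -5
y_4 = S_3(1) = -1
t_q=27/4 is in segment 3 (τ=3/4); S_3(τ)=-20581/6848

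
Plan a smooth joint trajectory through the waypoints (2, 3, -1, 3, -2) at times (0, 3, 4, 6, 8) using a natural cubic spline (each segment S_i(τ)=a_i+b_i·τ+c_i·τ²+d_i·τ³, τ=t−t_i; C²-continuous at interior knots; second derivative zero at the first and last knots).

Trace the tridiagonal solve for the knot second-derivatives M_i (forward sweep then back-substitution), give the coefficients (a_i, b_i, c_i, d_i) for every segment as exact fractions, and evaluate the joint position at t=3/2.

Δ: Δ0=1/3, Δ1=-4, Δ2=2, Δ3=-5/2
row 1: diag=8, rhs=-26; c'=1/8, d'=-13/4
row 2: denom=6−1·1/8=47/8; d'=(36−1·-13/4)/(47/8)=314/47
row 3: denom=8−2·16/47=344/47; d'=(-27−2·314/47)/(344/47)=-1897/344
back: M3=-1897/344
back: M2=314/47−16/47·-1897/344=368/43
back: M1=-13/4−1/8·368/43=-743/172
M: M0=0, M1=-743/172, M2=368/43, M3=-1897/344, M4=0
seg 0: a=2, c=M0/2=0, d=(M1−M0)/(6·3)=-743/3096, b=Δ0−h0·(2M0+M1)/6=2573/1032
seg 1: a=3, c=M1/2=-743/344, d=(M2−M1)/(6·1)=2215/1032, b=Δ1−h1·(2M1+M2)/6=-2057/516
seg 2: a=-1, c=M2/2=184/43, d=(M3−M2)/(6·2)=-4841/4128, b=Δ2−h2·(2M2+M3)/6=-1927/1032
seg 3: a=3, c=M3/2=-1897/688, d=(M4−M3)/(6·2)=1897/4128, b=Δ3−h3·(2M3+M4)/6=607/516
t_q=3/2 → seg 0, τ=3/2; S=2+2573/1032·τ+0·τ²+-743/3096·τ³=13567/2752

  seg 0: a=2 b=2573/1032 c=0 d=-743/3096
  seg 1: a=3 b=-2057/516 c=-743/344 d=2215/1032
  seg 2: a=-1 b=-1927/1032 c=184/43 d=-4841/4128
  seg 3: a=3 b=607/516 c=-1897/688 d=1897/4128
S(3/2) = 13567/2752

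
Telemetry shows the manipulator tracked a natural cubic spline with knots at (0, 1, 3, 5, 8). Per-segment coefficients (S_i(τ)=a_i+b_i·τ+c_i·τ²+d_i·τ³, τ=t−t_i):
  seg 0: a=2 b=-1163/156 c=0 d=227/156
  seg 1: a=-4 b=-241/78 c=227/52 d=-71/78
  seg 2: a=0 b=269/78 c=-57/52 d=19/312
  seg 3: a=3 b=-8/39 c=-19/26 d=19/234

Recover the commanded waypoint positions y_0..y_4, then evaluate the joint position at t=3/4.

y_0=2 y_1=-4 y_2=0 y_3=3 y_4=-2
S(3/4) = -9909/3328

y_0 = S_0(0) = a_0 = 2
y_1 = S_1(0) = a_1 = -4
y_2 = S_2(0) = a_2 = 0
y_3 = S_3(0) = a_3 = 3
y_4 = S_3(3) = -2
t_q=3/4 is in segment 0 (τ=3/4); S_0(τ)=-9909/3328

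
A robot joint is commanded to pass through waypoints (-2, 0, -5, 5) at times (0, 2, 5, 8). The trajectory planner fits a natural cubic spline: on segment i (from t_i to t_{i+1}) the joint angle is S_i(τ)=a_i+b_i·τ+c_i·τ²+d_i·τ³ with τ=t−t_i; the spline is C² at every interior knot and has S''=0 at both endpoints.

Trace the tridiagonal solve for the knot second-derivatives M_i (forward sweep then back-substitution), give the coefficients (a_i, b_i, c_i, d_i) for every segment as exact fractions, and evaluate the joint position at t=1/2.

  seg 0: a=-2 b=205/111 c=0 d=-47/222
  seg 1: a=0 b=-77/111 c=-47/37 d=35/111
  seg 2: a=-5 b=22/111 c=58/37 d=-58/333
S(1/2) = -653/592

Δ: Δ0=1, Δ1=-5/3, Δ2=10/3
row 1: diag=10, rhs=-16; c'=3/10, d'=-8/5
row 2: denom=12−3·3/10=111/10; d'=(30−3·-8/5)/(111/10)=116/37
back: M2=116/37
back: M1=-8/5−3/10·116/37=-94/37
M: M0=0, M1=-94/37, M2=116/37, M3=0
seg 0: a=-2, c=M0/2=0, d=(M1−M0)/(6·2)=-47/222, b=Δ0−h0·(2M0+M1)/6=205/111
seg 1: a=0, c=M1/2=-47/37, d=(M2−M1)/(6·3)=35/111, b=Δ1−h1·(2M1+M2)/6=-77/111
seg 2: a=-5, c=M2/2=58/37, d=(M3−M2)/(6·3)=-58/333, b=Δ2−h2·(2M2+M3)/6=22/111
t_q=1/2 → seg 0, τ=1/2; S=-2+205/111·τ+0·τ²+-47/222·τ³=-653/592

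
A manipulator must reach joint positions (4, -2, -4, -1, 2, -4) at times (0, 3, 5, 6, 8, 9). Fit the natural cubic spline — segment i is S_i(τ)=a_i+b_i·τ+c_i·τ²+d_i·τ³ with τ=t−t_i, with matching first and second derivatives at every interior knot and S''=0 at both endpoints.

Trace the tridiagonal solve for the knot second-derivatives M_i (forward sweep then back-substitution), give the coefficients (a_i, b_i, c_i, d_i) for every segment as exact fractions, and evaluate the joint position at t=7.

Δ: Δ0=-2, Δ1=-1, Δ2=3, Δ3=3/2, Δ4=-6
row 1: diag=10, rhs=6; c'=1/5, d'=3/5
row 2: denom=6−2·1/5=28/5; d'=(24−2·3/5)/(28/5)=57/14
row 3: denom=6−1·5/28=163/28; d'=(-9−1·57/14)/(163/28)=-366/163
row 4: denom=6−2·56/163=866/163; d'=(-45−2·-366/163)/(866/163)=-6603/866
back: M4=-6603/866
back: M3=-366/163−56/163·-6603/866=162/433
back: M2=57/14−5/28·162/433=1734/433
back: M1=3/5−1/5·1734/433=-87/433
M: M0=0, M1=-87/433, M2=1734/433, M3=162/433, M4=-6603/866, M5=0
seg 0: a=4, c=M0/2=0, d=(M1−M0)/(6·3)=-29/2598, b=Δ0−h0·(2M0+M1)/6=-1645/866
seg 1: a=-2, c=M1/2=-87/866, d=(M2−M1)/(6·2)=607/1732, b=Δ1−h1·(2M1+M2)/6=-953/433
seg 2: a=-4, c=M2/2=867/433, d=(M3−M2)/(6·1)=-262/433, b=Δ2−h2·(2M2+M3)/6=694/433
seg 3: a=-1, c=M3/2=81/433, d=(M4−M3)/(6·2)=-2309/3464, b=Δ3−h3·(2M3+M4)/6=1642/433
seg 4: a=2, c=M4/2=-6603/1732, d=(M5−M4)/(6·1)=2201/1732, b=Δ4−h4·(2M4+M5)/6=-2995/866
t_q=7 → seg 3, τ=1; S=-1+1642/433·τ+81/433·τ²+-2309/3464·τ³=8011/3464

  seg 0: a=4 b=-1645/866 c=0 d=-29/2598
  seg 1: a=-2 b=-953/433 c=-87/866 d=607/1732
  seg 2: a=-4 b=694/433 c=867/433 d=-262/433
  seg 3: a=-1 b=1642/433 c=81/433 d=-2309/3464
  seg 4: a=2 b=-2995/866 c=-6603/1732 d=2201/1732
S(7) = 8011/3464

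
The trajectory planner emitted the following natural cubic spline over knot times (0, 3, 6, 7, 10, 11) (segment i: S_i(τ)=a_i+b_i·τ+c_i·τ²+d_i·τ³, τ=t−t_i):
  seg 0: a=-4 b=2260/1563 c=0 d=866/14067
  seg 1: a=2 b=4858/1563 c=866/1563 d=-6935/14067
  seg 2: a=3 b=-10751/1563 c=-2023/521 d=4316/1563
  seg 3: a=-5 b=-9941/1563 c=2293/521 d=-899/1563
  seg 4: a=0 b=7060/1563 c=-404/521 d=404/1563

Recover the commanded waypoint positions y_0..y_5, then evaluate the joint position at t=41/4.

y_0=-4 y_1=2 y_2=3 y_3=-5 y_4=0 y_5=4
S(41/4) = 9043/8336

y_0 = S_0(0) = a_0 = -4
y_1 = S_1(0) = a_1 = 2
y_2 = S_2(0) = a_2 = 3
y_3 = S_3(0) = a_3 = -5
y_4 = S_4(0) = a_4 = 0
y_5 = S_4(1) = 4
t_q=41/4 is in segment 4 (τ=1/4); S_4(τ)=9043/8336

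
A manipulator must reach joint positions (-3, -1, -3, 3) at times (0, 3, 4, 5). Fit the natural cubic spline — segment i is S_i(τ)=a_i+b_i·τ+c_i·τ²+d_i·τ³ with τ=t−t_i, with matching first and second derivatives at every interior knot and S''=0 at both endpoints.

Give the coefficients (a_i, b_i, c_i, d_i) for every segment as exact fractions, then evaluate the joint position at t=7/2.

Δ: Δ0=2/3, Δ1=-2, Δ2=6
row 1: diag=8, rhs=-16; c'=1/8, d'=-2
row 2: denom=4−1·1/8=31/8; d'=(48−1·-2)/(31/8)=400/31
back: M2=400/31
back: M1=-2−1/8·400/31=-112/31
M: M0=0, M1=-112/31, M2=400/31, M3=0
seg 0: a=-3, c=M0/2=0, d=(M1−M0)/(6·3)=-56/279, b=Δ0−h0·(2M0+M1)/6=230/93
seg 1: a=-1, c=M1/2=-56/31, d=(M2−M1)/(6·1)=256/93, b=Δ1−h1·(2M1+M2)/6=-274/93
seg 2: a=-3, c=M2/2=200/31, d=(M3−M2)/(6·1)=-200/93, b=Δ2−h2·(2M2+M3)/6=158/93
t_q=7/2 → seg 1, τ=1/2; S=-1+-274/93·τ+-56/31·τ²+256/93·τ³=-80/31

  seg 0: a=-3 b=230/93 c=0 d=-56/279
  seg 1: a=-1 b=-274/93 c=-56/31 d=256/93
  seg 2: a=-3 b=158/93 c=200/31 d=-200/93
S(7/2) = -80/31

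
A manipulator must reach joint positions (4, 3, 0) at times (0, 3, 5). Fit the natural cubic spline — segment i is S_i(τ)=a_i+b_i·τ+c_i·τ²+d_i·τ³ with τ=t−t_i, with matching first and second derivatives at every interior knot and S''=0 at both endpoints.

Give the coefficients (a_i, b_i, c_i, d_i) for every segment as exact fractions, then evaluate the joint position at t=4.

Δ: Δ0=-1/3, Δ1=-3/2
row 1: diag=10, rhs=-7; c'=1/5, d'=-7/10
back: M1=-7/10
M: M0=0, M1=-7/10, M2=0
seg 0: a=4, c=M0/2=0, d=(M1−M0)/(6·3)=-7/180, b=Δ0−h0·(2M0+M1)/6=1/60
seg 1: a=3, c=M1/2=-7/20, d=(M2−M1)/(6·2)=7/120, b=Δ1−h1·(2M1+M2)/6=-31/30
t_q=4 → seg 1, τ=1; S=3+-31/30·τ+-7/20·τ²+7/120·τ³=67/40

  seg 0: a=4 b=1/60 c=0 d=-7/180
  seg 1: a=3 b=-31/30 c=-7/20 d=7/120
S(4) = 67/40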